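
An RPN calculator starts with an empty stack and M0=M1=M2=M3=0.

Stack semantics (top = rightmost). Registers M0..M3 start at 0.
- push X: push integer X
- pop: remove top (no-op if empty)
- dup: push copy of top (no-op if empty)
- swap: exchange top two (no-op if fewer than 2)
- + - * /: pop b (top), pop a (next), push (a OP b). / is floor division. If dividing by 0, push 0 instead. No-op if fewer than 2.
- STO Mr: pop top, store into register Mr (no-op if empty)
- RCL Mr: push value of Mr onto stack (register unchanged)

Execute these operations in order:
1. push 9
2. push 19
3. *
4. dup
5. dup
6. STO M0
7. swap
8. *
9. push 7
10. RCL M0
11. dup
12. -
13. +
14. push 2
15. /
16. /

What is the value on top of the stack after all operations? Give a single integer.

After op 1 (push 9): stack=[9] mem=[0,0,0,0]
After op 2 (push 19): stack=[9,19] mem=[0,0,0,0]
After op 3 (*): stack=[171] mem=[0,0,0,0]
After op 4 (dup): stack=[171,171] mem=[0,0,0,0]
After op 5 (dup): stack=[171,171,171] mem=[0,0,0,0]
After op 6 (STO M0): stack=[171,171] mem=[171,0,0,0]
After op 7 (swap): stack=[171,171] mem=[171,0,0,0]
After op 8 (*): stack=[29241] mem=[171,0,0,0]
After op 9 (push 7): stack=[29241,7] mem=[171,0,0,0]
After op 10 (RCL M0): stack=[29241,7,171] mem=[171,0,0,0]
After op 11 (dup): stack=[29241,7,171,171] mem=[171,0,0,0]
After op 12 (-): stack=[29241,7,0] mem=[171,0,0,0]
After op 13 (+): stack=[29241,7] mem=[171,0,0,0]
After op 14 (push 2): stack=[29241,7,2] mem=[171,0,0,0]
After op 15 (/): stack=[29241,3] mem=[171,0,0,0]
After op 16 (/): stack=[9747] mem=[171,0,0,0]

Answer: 9747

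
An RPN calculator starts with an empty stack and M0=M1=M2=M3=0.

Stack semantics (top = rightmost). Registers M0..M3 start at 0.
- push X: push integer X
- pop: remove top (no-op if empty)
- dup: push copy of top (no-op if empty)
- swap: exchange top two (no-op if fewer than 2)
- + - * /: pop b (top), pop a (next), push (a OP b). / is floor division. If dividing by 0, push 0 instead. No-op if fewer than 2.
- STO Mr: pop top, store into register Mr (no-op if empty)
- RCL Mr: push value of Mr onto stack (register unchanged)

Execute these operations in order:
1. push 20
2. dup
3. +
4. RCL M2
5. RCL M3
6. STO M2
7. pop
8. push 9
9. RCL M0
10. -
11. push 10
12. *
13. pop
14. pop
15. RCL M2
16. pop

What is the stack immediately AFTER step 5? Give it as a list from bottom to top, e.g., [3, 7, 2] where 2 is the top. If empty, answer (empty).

After op 1 (push 20): stack=[20] mem=[0,0,0,0]
After op 2 (dup): stack=[20,20] mem=[0,0,0,0]
After op 3 (+): stack=[40] mem=[0,0,0,0]
After op 4 (RCL M2): stack=[40,0] mem=[0,0,0,0]
After op 5 (RCL M3): stack=[40,0,0] mem=[0,0,0,0]

[40, 0, 0]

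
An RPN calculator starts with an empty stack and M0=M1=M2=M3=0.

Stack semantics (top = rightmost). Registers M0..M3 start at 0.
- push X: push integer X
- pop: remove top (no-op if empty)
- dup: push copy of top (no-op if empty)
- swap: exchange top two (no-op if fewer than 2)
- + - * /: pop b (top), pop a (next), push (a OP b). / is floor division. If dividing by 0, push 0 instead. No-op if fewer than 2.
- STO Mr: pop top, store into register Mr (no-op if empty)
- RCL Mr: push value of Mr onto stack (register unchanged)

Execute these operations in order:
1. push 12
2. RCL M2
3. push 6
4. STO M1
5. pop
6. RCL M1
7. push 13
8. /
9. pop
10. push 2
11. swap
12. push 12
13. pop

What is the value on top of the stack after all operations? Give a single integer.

After op 1 (push 12): stack=[12] mem=[0,0,0,0]
After op 2 (RCL M2): stack=[12,0] mem=[0,0,0,0]
After op 3 (push 6): stack=[12,0,6] mem=[0,0,0,0]
After op 4 (STO M1): stack=[12,0] mem=[0,6,0,0]
After op 5 (pop): stack=[12] mem=[0,6,0,0]
After op 6 (RCL M1): stack=[12,6] mem=[0,6,0,0]
After op 7 (push 13): stack=[12,6,13] mem=[0,6,0,0]
After op 8 (/): stack=[12,0] mem=[0,6,0,0]
After op 9 (pop): stack=[12] mem=[0,6,0,0]
After op 10 (push 2): stack=[12,2] mem=[0,6,0,0]
After op 11 (swap): stack=[2,12] mem=[0,6,0,0]
After op 12 (push 12): stack=[2,12,12] mem=[0,6,0,0]
After op 13 (pop): stack=[2,12] mem=[0,6,0,0]

Answer: 12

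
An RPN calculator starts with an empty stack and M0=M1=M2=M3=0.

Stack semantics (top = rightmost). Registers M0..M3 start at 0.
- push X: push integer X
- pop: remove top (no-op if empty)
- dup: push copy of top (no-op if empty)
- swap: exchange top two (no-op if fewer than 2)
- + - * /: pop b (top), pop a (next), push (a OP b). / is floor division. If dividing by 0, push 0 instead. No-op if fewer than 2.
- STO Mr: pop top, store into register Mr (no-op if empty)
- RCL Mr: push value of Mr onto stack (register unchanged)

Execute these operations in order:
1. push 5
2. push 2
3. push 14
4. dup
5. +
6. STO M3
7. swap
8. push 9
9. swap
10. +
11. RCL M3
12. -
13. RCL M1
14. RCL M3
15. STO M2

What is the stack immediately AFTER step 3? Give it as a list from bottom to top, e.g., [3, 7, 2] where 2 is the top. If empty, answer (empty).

After op 1 (push 5): stack=[5] mem=[0,0,0,0]
After op 2 (push 2): stack=[5,2] mem=[0,0,0,0]
After op 3 (push 14): stack=[5,2,14] mem=[0,0,0,0]

[5, 2, 14]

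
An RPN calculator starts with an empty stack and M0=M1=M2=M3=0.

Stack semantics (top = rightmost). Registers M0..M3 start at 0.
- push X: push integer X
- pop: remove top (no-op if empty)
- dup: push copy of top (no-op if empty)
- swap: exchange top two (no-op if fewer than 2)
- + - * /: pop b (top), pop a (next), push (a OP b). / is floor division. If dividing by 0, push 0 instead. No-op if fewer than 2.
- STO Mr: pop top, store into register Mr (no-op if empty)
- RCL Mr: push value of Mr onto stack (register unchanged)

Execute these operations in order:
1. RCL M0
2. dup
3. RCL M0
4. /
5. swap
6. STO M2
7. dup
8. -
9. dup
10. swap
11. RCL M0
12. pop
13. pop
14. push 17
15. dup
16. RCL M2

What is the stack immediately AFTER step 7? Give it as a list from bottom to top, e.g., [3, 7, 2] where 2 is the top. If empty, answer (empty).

After op 1 (RCL M0): stack=[0] mem=[0,0,0,0]
After op 2 (dup): stack=[0,0] mem=[0,0,0,0]
After op 3 (RCL M0): stack=[0,0,0] mem=[0,0,0,0]
After op 4 (/): stack=[0,0] mem=[0,0,0,0]
After op 5 (swap): stack=[0,0] mem=[0,0,0,0]
After op 6 (STO M2): stack=[0] mem=[0,0,0,0]
After op 7 (dup): stack=[0,0] mem=[0,0,0,0]

[0, 0]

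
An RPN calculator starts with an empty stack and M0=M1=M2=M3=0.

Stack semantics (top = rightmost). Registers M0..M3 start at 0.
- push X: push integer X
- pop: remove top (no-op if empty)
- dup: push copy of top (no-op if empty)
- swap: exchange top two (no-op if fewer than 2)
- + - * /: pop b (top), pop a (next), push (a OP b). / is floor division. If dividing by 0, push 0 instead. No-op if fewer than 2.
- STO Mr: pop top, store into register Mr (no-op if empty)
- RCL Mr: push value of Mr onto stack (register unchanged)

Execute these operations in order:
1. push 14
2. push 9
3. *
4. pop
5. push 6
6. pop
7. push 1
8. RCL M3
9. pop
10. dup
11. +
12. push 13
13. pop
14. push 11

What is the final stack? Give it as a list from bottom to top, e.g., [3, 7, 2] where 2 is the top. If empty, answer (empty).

After op 1 (push 14): stack=[14] mem=[0,0,0,0]
After op 2 (push 9): stack=[14,9] mem=[0,0,0,0]
After op 3 (*): stack=[126] mem=[0,0,0,0]
After op 4 (pop): stack=[empty] mem=[0,0,0,0]
After op 5 (push 6): stack=[6] mem=[0,0,0,0]
After op 6 (pop): stack=[empty] mem=[0,0,0,0]
After op 7 (push 1): stack=[1] mem=[0,0,0,0]
After op 8 (RCL M3): stack=[1,0] mem=[0,0,0,0]
After op 9 (pop): stack=[1] mem=[0,0,0,0]
After op 10 (dup): stack=[1,1] mem=[0,0,0,0]
After op 11 (+): stack=[2] mem=[0,0,0,0]
After op 12 (push 13): stack=[2,13] mem=[0,0,0,0]
After op 13 (pop): stack=[2] mem=[0,0,0,0]
After op 14 (push 11): stack=[2,11] mem=[0,0,0,0]

Answer: [2, 11]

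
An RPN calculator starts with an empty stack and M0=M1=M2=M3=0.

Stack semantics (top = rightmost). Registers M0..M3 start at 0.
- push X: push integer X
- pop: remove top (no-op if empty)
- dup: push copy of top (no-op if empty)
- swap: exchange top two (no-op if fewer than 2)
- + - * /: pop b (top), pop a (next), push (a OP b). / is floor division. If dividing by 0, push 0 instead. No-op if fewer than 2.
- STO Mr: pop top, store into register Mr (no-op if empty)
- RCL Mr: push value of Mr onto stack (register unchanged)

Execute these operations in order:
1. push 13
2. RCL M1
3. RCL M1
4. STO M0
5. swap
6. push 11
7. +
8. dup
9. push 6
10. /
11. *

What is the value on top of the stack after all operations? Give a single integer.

Answer: 96

Derivation:
After op 1 (push 13): stack=[13] mem=[0,0,0,0]
After op 2 (RCL M1): stack=[13,0] mem=[0,0,0,0]
After op 3 (RCL M1): stack=[13,0,0] mem=[0,0,0,0]
After op 4 (STO M0): stack=[13,0] mem=[0,0,0,0]
After op 5 (swap): stack=[0,13] mem=[0,0,0,0]
After op 6 (push 11): stack=[0,13,11] mem=[0,0,0,0]
After op 7 (+): stack=[0,24] mem=[0,0,0,0]
After op 8 (dup): stack=[0,24,24] mem=[0,0,0,0]
After op 9 (push 6): stack=[0,24,24,6] mem=[0,0,0,0]
After op 10 (/): stack=[0,24,4] mem=[0,0,0,0]
After op 11 (*): stack=[0,96] mem=[0,0,0,0]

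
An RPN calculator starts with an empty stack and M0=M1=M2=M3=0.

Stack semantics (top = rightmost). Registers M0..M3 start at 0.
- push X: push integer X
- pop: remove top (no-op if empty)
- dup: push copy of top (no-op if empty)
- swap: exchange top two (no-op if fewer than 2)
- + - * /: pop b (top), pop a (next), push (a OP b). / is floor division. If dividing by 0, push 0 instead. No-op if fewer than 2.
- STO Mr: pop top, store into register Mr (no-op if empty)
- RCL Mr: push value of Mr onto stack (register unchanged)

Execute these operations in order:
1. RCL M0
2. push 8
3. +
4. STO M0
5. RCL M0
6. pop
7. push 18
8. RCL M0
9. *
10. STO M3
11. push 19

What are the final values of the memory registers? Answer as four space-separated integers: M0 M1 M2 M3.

Answer: 8 0 0 144

Derivation:
After op 1 (RCL M0): stack=[0] mem=[0,0,0,0]
After op 2 (push 8): stack=[0,8] mem=[0,0,0,0]
After op 3 (+): stack=[8] mem=[0,0,0,0]
After op 4 (STO M0): stack=[empty] mem=[8,0,0,0]
After op 5 (RCL M0): stack=[8] mem=[8,0,0,0]
After op 6 (pop): stack=[empty] mem=[8,0,0,0]
After op 7 (push 18): stack=[18] mem=[8,0,0,0]
After op 8 (RCL M0): stack=[18,8] mem=[8,0,0,0]
After op 9 (*): stack=[144] mem=[8,0,0,0]
After op 10 (STO M3): stack=[empty] mem=[8,0,0,144]
After op 11 (push 19): stack=[19] mem=[8,0,0,144]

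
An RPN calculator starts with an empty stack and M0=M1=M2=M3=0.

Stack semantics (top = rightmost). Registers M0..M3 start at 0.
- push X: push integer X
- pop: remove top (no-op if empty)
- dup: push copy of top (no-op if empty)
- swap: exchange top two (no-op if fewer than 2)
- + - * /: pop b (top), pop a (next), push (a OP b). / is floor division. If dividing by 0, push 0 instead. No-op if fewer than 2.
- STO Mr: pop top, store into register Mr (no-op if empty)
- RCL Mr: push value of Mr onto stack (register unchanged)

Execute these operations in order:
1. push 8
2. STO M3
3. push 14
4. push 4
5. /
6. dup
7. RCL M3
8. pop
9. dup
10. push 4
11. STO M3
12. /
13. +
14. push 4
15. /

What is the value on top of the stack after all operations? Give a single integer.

Answer: 1

Derivation:
After op 1 (push 8): stack=[8] mem=[0,0,0,0]
After op 2 (STO M3): stack=[empty] mem=[0,0,0,8]
After op 3 (push 14): stack=[14] mem=[0,0,0,8]
After op 4 (push 4): stack=[14,4] mem=[0,0,0,8]
After op 5 (/): stack=[3] mem=[0,0,0,8]
After op 6 (dup): stack=[3,3] mem=[0,0,0,8]
After op 7 (RCL M3): stack=[3,3,8] mem=[0,0,0,8]
After op 8 (pop): stack=[3,3] mem=[0,0,0,8]
After op 9 (dup): stack=[3,3,3] mem=[0,0,0,8]
After op 10 (push 4): stack=[3,3,3,4] mem=[0,0,0,8]
After op 11 (STO M3): stack=[3,3,3] mem=[0,0,0,4]
After op 12 (/): stack=[3,1] mem=[0,0,0,4]
After op 13 (+): stack=[4] mem=[0,0,0,4]
After op 14 (push 4): stack=[4,4] mem=[0,0,0,4]
After op 15 (/): stack=[1] mem=[0,0,0,4]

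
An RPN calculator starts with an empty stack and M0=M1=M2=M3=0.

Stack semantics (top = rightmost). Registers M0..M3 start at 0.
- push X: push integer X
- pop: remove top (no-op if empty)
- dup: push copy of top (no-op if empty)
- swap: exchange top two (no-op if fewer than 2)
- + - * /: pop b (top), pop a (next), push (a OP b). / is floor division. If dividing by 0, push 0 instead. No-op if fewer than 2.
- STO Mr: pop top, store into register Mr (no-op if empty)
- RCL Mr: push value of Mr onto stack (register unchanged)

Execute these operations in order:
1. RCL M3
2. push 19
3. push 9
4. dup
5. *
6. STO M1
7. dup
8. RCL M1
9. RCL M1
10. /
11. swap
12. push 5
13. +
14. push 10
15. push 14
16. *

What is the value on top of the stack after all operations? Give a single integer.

Answer: 140

Derivation:
After op 1 (RCL M3): stack=[0] mem=[0,0,0,0]
After op 2 (push 19): stack=[0,19] mem=[0,0,0,0]
After op 3 (push 9): stack=[0,19,9] mem=[0,0,0,0]
After op 4 (dup): stack=[0,19,9,9] mem=[0,0,0,0]
After op 5 (*): stack=[0,19,81] mem=[0,0,0,0]
After op 6 (STO M1): stack=[0,19] mem=[0,81,0,0]
After op 7 (dup): stack=[0,19,19] mem=[0,81,0,0]
After op 8 (RCL M1): stack=[0,19,19,81] mem=[0,81,0,0]
After op 9 (RCL M1): stack=[0,19,19,81,81] mem=[0,81,0,0]
After op 10 (/): stack=[0,19,19,1] mem=[0,81,0,0]
After op 11 (swap): stack=[0,19,1,19] mem=[0,81,0,0]
After op 12 (push 5): stack=[0,19,1,19,5] mem=[0,81,0,0]
After op 13 (+): stack=[0,19,1,24] mem=[0,81,0,0]
After op 14 (push 10): stack=[0,19,1,24,10] mem=[0,81,0,0]
After op 15 (push 14): stack=[0,19,1,24,10,14] mem=[0,81,0,0]
After op 16 (*): stack=[0,19,1,24,140] mem=[0,81,0,0]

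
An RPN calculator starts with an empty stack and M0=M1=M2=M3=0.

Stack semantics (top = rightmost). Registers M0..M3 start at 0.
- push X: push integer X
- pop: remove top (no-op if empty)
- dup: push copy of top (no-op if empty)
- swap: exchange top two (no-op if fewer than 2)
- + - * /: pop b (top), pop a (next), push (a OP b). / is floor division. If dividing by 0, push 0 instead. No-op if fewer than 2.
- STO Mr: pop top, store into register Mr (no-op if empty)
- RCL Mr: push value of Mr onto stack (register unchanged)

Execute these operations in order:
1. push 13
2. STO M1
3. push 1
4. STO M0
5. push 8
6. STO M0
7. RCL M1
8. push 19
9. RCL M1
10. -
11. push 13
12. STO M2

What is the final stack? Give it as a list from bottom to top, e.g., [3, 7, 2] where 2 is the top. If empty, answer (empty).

Answer: [13, 6]

Derivation:
After op 1 (push 13): stack=[13] mem=[0,0,0,0]
After op 2 (STO M1): stack=[empty] mem=[0,13,0,0]
After op 3 (push 1): stack=[1] mem=[0,13,0,0]
After op 4 (STO M0): stack=[empty] mem=[1,13,0,0]
After op 5 (push 8): stack=[8] mem=[1,13,0,0]
After op 6 (STO M0): stack=[empty] mem=[8,13,0,0]
After op 7 (RCL M1): stack=[13] mem=[8,13,0,0]
After op 8 (push 19): stack=[13,19] mem=[8,13,0,0]
After op 9 (RCL M1): stack=[13,19,13] mem=[8,13,0,0]
After op 10 (-): stack=[13,6] mem=[8,13,0,0]
After op 11 (push 13): stack=[13,6,13] mem=[8,13,0,0]
After op 12 (STO M2): stack=[13,6] mem=[8,13,13,0]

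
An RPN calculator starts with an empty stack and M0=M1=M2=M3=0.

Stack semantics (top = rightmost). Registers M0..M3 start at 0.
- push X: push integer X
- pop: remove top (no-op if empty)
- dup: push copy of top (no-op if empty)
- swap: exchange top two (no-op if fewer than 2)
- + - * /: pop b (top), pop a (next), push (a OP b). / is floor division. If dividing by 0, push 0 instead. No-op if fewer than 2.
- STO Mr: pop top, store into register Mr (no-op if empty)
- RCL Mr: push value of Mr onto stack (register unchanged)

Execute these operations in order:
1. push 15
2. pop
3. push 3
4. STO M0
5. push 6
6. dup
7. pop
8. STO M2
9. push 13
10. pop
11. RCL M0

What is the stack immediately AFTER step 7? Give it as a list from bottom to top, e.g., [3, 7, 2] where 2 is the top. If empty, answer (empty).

After op 1 (push 15): stack=[15] mem=[0,0,0,0]
After op 2 (pop): stack=[empty] mem=[0,0,0,0]
After op 3 (push 3): stack=[3] mem=[0,0,0,0]
After op 4 (STO M0): stack=[empty] mem=[3,0,0,0]
After op 5 (push 6): stack=[6] mem=[3,0,0,0]
After op 6 (dup): stack=[6,6] mem=[3,0,0,0]
After op 7 (pop): stack=[6] mem=[3,0,0,0]

[6]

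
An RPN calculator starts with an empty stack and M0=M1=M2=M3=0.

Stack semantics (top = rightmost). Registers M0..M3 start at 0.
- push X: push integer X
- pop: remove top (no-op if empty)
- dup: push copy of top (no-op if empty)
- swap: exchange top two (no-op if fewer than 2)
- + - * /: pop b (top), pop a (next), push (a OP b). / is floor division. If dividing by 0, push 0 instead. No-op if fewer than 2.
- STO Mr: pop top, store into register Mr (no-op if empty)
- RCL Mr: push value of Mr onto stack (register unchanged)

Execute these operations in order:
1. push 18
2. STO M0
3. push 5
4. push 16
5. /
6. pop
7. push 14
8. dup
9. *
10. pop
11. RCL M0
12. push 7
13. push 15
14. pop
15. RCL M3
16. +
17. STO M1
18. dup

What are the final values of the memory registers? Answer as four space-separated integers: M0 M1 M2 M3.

Answer: 18 7 0 0

Derivation:
After op 1 (push 18): stack=[18] mem=[0,0,0,0]
After op 2 (STO M0): stack=[empty] mem=[18,0,0,0]
After op 3 (push 5): stack=[5] mem=[18,0,0,0]
After op 4 (push 16): stack=[5,16] mem=[18,0,0,0]
After op 5 (/): stack=[0] mem=[18,0,0,0]
After op 6 (pop): stack=[empty] mem=[18,0,0,0]
After op 7 (push 14): stack=[14] mem=[18,0,0,0]
After op 8 (dup): stack=[14,14] mem=[18,0,0,0]
After op 9 (*): stack=[196] mem=[18,0,0,0]
After op 10 (pop): stack=[empty] mem=[18,0,0,0]
After op 11 (RCL M0): stack=[18] mem=[18,0,0,0]
After op 12 (push 7): stack=[18,7] mem=[18,0,0,0]
After op 13 (push 15): stack=[18,7,15] mem=[18,0,0,0]
After op 14 (pop): stack=[18,7] mem=[18,0,0,0]
After op 15 (RCL M3): stack=[18,7,0] mem=[18,0,0,0]
After op 16 (+): stack=[18,7] mem=[18,0,0,0]
After op 17 (STO M1): stack=[18] mem=[18,7,0,0]
After op 18 (dup): stack=[18,18] mem=[18,7,0,0]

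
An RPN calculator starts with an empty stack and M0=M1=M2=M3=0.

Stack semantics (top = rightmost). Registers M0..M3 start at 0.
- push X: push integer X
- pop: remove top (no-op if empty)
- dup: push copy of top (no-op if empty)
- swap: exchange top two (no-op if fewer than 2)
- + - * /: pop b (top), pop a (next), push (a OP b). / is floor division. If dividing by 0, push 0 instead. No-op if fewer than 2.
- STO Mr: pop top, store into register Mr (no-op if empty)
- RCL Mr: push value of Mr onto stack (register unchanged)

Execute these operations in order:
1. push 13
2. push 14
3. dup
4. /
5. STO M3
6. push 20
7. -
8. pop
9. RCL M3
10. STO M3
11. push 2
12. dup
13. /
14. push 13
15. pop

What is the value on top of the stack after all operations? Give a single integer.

Answer: 1

Derivation:
After op 1 (push 13): stack=[13] mem=[0,0,0,0]
After op 2 (push 14): stack=[13,14] mem=[0,0,0,0]
After op 3 (dup): stack=[13,14,14] mem=[0,0,0,0]
After op 4 (/): stack=[13,1] mem=[0,0,0,0]
After op 5 (STO M3): stack=[13] mem=[0,0,0,1]
After op 6 (push 20): stack=[13,20] mem=[0,0,0,1]
After op 7 (-): stack=[-7] mem=[0,0,0,1]
After op 8 (pop): stack=[empty] mem=[0,0,0,1]
After op 9 (RCL M3): stack=[1] mem=[0,0,0,1]
After op 10 (STO M3): stack=[empty] mem=[0,0,0,1]
After op 11 (push 2): stack=[2] mem=[0,0,0,1]
After op 12 (dup): stack=[2,2] mem=[0,0,0,1]
After op 13 (/): stack=[1] mem=[0,0,0,1]
After op 14 (push 13): stack=[1,13] mem=[0,0,0,1]
After op 15 (pop): stack=[1] mem=[0,0,0,1]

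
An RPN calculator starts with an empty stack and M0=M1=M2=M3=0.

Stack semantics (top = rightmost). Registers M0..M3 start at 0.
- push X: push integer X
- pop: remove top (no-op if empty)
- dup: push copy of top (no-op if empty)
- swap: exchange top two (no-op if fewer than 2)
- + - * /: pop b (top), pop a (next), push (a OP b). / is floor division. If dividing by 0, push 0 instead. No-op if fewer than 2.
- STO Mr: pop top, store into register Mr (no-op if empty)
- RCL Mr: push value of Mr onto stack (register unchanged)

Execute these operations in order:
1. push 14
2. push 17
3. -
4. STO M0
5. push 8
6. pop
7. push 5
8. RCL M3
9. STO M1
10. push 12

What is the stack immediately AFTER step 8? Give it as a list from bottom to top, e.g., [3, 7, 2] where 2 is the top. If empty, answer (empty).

After op 1 (push 14): stack=[14] mem=[0,0,0,0]
After op 2 (push 17): stack=[14,17] mem=[0,0,0,0]
After op 3 (-): stack=[-3] mem=[0,0,0,0]
After op 4 (STO M0): stack=[empty] mem=[-3,0,0,0]
After op 5 (push 8): stack=[8] mem=[-3,0,0,0]
After op 6 (pop): stack=[empty] mem=[-3,0,0,0]
After op 7 (push 5): stack=[5] mem=[-3,0,0,0]
After op 8 (RCL M3): stack=[5,0] mem=[-3,0,0,0]

[5, 0]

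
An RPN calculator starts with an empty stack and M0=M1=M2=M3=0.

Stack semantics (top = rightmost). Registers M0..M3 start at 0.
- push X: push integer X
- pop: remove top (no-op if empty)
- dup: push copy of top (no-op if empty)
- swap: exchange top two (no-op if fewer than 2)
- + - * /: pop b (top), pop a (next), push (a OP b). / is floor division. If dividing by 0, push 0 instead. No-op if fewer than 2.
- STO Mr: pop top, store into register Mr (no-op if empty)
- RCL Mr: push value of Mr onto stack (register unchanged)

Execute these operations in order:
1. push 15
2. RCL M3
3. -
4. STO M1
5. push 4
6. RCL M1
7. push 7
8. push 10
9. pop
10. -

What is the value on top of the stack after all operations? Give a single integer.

After op 1 (push 15): stack=[15] mem=[0,0,0,0]
After op 2 (RCL M3): stack=[15,0] mem=[0,0,0,0]
After op 3 (-): stack=[15] mem=[0,0,0,0]
After op 4 (STO M1): stack=[empty] mem=[0,15,0,0]
After op 5 (push 4): stack=[4] mem=[0,15,0,0]
After op 6 (RCL M1): stack=[4,15] mem=[0,15,0,0]
After op 7 (push 7): stack=[4,15,7] mem=[0,15,0,0]
After op 8 (push 10): stack=[4,15,7,10] mem=[0,15,0,0]
After op 9 (pop): stack=[4,15,7] mem=[0,15,0,0]
After op 10 (-): stack=[4,8] mem=[0,15,0,0]

Answer: 8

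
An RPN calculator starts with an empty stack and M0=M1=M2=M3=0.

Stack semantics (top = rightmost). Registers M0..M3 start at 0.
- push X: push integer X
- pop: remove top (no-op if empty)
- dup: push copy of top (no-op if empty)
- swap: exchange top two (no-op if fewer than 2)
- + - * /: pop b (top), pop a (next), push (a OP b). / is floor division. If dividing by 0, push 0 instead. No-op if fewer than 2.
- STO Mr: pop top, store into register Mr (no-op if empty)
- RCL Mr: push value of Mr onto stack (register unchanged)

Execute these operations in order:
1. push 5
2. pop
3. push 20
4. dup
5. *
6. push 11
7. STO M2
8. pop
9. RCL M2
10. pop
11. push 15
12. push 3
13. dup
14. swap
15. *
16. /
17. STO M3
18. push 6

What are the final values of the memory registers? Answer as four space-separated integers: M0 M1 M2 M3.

Answer: 0 0 11 1

Derivation:
After op 1 (push 5): stack=[5] mem=[0,0,0,0]
After op 2 (pop): stack=[empty] mem=[0,0,0,0]
After op 3 (push 20): stack=[20] mem=[0,0,0,0]
After op 4 (dup): stack=[20,20] mem=[0,0,0,0]
After op 5 (*): stack=[400] mem=[0,0,0,0]
After op 6 (push 11): stack=[400,11] mem=[0,0,0,0]
After op 7 (STO M2): stack=[400] mem=[0,0,11,0]
After op 8 (pop): stack=[empty] mem=[0,0,11,0]
After op 9 (RCL M2): stack=[11] mem=[0,0,11,0]
After op 10 (pop): stack=[empty] mem=[0,0,11,0]
After op 11 (push 15): stack=[15] mem=[0,0,11,0]
After op 12 (push 3): stack=[15,3] mem=[0,0,11,0]
After op 13 (dup): stack=[15,3,3] mem=[0,0,11,0]
After op 14 (swap): stack=[15,3,3] mem=[0,0,11,0]
After op 15 (*): stack=[15,9] mem=[0,0,11,0]
After op 16 (/): stack=[1] mem=[0,0,11,0]
After op 17 (STO M3): stack=[empty] mem=[0,0,11,1]
After op 18 (push 6): stack=[6] mem=[0,0,11,1]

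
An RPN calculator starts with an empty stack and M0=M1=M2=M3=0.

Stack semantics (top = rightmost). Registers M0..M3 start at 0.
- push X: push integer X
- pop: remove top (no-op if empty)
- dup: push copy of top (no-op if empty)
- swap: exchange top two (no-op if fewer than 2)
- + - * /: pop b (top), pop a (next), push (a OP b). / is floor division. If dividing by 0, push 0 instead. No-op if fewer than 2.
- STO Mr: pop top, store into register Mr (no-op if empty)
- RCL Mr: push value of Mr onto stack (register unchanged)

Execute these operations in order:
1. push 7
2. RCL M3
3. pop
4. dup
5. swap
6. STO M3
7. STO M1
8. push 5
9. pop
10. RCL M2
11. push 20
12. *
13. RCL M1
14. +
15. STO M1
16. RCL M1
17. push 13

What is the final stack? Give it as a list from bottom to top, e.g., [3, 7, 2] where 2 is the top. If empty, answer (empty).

Answer: [7, 13]

Derivation:
After op 1 (push 7): stack=[7] mem=[0,0,0,0]
After op 2 (RCL M3): stack=[7,0] mem=[0,0,0,0]
After op 3 (pop): stack=[7] mem=[0,0,0,0]
After op 4 (dup): stack=[7,7] mem=[0,0,0,0]
After op 5 (swap): stack=[7,7] mem=[0,0,0,0]
After op 6 (STO M3): stack=[7] mem=[0,0,0,7]
After op 7 (STO M1): stack=[empty] mem=[0,7,0,7]
After op 8 (push 5): stack=[5] mem=[0,7,0,7]
After op 9 (pop): stack=[empty] mem=[0,7,0,7]
After op 10 (RCL M2): stack=[0] mem=[0,7,0,7]
After op 11 (push 20): stack=[0,20] mem=[0,7,0,7]
After op 12 (*): stack=[0] mem=[0,7,0,7]
After op 13 (RCL M1): stack=[0,7] mem=[0,7,0,7]
After op 14 (+): stack=[7] mem=[0,7,0,7]
After op 15 (STO M1): stack=[empty] mem=[0,7,0,7]
After op 16 (RCL M1): stack=[7] mem=[0,7,0,7]
After op 17 (push 13): stack=[7,13] mem=[0,7,0,7]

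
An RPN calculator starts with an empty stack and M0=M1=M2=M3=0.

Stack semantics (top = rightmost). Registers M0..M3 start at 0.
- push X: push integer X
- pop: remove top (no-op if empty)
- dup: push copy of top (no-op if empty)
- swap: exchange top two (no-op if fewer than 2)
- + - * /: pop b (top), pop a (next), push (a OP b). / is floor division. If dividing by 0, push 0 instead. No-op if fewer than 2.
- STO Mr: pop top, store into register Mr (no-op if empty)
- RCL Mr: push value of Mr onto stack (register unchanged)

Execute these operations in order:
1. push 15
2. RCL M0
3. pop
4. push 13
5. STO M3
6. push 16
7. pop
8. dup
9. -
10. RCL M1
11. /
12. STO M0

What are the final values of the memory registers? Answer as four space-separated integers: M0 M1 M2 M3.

Answer: 0 0 0 13

Derivation:
After op 1 (push 15): stack=[15] mem=[0,0,0,0]
After op 2 (RCL M0): stack=[15,0] mem=[0,0,0,0]
After op 3 (pop): stack=[15] mem=[0,0,0,0]
After op 4 (push 13): stack=[15,13] mem=[0,0,0,0]
After op 5 (STO M3): stack=[15] mem=[0,0,0,13]
After op 6 (push 16): stack=[15,16] mem=[0,0,0,13]
After op 7 (pop): stack=[15] mem=[0,0,0,13]
After op 8 (dup): stack=[15,15] mem=[0,0,0,13]
After op 9 (-): stack=[0] mem=[0,0,0,13]
After op 10 (RCL M1): stack=[0,0] mem=[0,0,0,13]
After op 11 (/): stack=[0] mem=[0,0,0,13]
After op 12 (STO M0): stack=[empty] mem=[0,0,0,13]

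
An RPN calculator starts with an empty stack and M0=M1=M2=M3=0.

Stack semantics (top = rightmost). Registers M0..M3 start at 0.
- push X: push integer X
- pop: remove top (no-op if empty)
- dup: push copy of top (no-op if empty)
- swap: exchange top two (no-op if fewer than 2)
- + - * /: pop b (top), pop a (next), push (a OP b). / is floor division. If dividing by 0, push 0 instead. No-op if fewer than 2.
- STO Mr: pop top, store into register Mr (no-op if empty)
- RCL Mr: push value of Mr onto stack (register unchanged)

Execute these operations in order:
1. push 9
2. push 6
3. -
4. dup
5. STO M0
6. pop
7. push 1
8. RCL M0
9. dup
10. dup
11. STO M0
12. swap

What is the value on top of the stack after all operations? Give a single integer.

Answer: 3

Derivation:
After op 1 (push 9): stack=[9] mem=[0,0,0,0]
After op 2 (push 6): stack=[9,6] mem=[0,0,0,0]
After op 3 (-): stack=[3] mem=[0,0,0,0]
After op 4 (dup): stack=[3,3] mem=[0,0,0,0]
After op 5 (STO M0): stack=[3] mem=[3,0,0,0]
After op 6 (pop): stack=[empty] mem=[3,0,0,0]
After op 7 (push 1): stack=[1] mem=[3,0,0,0]
After op 8 (RCL M0): stack=[1,3] mem=[3,0,0,0]
After op 9 (dup): stack=[1,3,3] mem=[3,0,0,0]
After op 10 (dup): stack=[1,3,3,3] mem=[3,0,0,0]
After op 11 (STO M0): stack=[1,3,3] mem=[3,0,0,0]
After op 12 (swap): stack=[1,3,3] mem=[3,0,0,0]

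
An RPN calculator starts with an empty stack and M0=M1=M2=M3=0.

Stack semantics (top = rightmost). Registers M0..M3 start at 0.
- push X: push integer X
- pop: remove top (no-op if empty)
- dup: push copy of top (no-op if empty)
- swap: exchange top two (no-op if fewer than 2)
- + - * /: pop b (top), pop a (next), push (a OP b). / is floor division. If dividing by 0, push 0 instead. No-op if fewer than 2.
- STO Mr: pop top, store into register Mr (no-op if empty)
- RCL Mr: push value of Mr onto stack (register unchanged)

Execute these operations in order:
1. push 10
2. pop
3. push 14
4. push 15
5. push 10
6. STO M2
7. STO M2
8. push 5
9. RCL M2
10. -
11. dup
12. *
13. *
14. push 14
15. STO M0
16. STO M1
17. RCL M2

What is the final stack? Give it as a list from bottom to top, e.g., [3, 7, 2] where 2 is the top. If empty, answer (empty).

After op 1 (push 10): stack=[10] mem=[0,0,0,0]
After op 2 (pop): stack=[empty] mem=[0,0,0,0]
After op 3 (push 14): stack=[14] mem=[0,0,0,0]
After op 4 (push 15): stack=[14,15] mem=[0,0,0,0]
After op 5 (push 10): stack=[14,15,10] mem=[0,0,0,0]
After op 6 (STO M2): stack=[14,15] mem=[0,0,10,0]
After op 7 (STO M2): stack=[14] mem=[0,0,15,0]
After op 8 (push 5): stack=[14,5] mem=[0,0,15,0]
After op 9 (RCL M2): stack=[14,5,15] mem=[0,0,15,0]
After op 10 (-): stack=[14,-10] mem=[0,0,15,0]
After op 11 (dup): stack=[14,-10,-10] mem=[0,0,15,0]
After op 12 (*): stack=[14,100] mem=[0,0,15,0]
After op 13 (*): stack=[1400] mem=[0,0,15,0]
After op 14 (push 14): stack=[1400,14] mem=[0,0,15,0]
After op 15 (STO M0): stack=[1400] mem=[14,0,15,0]
After op 16 (STO M1): stack=[empty] mem=[14,1400,15,0]
After op 17 (RCL M2): stack=[15] mem=[14,1400,15,0]

Answer: [15]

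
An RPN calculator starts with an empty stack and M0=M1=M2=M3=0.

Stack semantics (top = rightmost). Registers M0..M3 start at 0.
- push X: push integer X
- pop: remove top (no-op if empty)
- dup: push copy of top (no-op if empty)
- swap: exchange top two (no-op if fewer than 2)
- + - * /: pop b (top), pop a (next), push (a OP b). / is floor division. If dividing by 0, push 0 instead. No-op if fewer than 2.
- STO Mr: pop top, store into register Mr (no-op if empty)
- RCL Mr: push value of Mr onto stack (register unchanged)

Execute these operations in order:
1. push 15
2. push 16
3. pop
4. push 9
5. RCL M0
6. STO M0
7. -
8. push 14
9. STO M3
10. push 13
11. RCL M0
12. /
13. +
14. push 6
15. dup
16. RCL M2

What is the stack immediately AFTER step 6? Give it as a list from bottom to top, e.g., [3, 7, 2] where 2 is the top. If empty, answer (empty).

After op 1 (push 15): stack=[15] mem=[0,0,0,0]
After op 2 (push 16): stack=[15,16] mem=[0,0,0,0]
After op 3 (pop): stack=[15] mem=[0,0,0,0]
After op 4 (push 9): stack=[15,9] mem=[0,0,0,0]
After op 5 (RCL M0): stack=[15,9,0] mem=[0,0,0,0]
After op 6 (STO M0): stack=[15,9] mem=[0,0,0,0]

[15, 9]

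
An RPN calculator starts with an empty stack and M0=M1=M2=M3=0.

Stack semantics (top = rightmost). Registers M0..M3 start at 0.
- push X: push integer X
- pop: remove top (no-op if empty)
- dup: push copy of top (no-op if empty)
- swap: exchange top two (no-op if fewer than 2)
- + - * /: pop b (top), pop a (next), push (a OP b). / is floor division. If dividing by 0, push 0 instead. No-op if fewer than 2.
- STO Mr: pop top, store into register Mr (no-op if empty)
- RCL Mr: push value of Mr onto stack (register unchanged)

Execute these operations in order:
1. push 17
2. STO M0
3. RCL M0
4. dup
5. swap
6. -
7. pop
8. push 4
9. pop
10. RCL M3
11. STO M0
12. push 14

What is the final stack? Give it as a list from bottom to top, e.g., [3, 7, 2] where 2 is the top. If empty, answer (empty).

Answer: [14]

Derivation:
After op 1 (push 17): stack=[17] mem=[0,0,0,0]
After op 2 (STO M0): stack=[empty] mem=[17,0,0,0]
After op 3 (RCL M0): stack=[17] mem=[17,0,0,0]
After op 4 (dup): stack=[17,17] mem=[17,0,0,0]
After op 5 (swap): stack=[17,17] mem=[17,0,0,0]
After op 6 (-): stack=[0] mem=[17,0,0,0]
After op 7 (pop): stack=[empty] mem=[17,0,0,0]
After op 8 (push 4): stack=[4] mem=[17,0,0,0]
After op 9 (pop): stack=[empty] mem=[17,0,0,0]
After op 10 (RCL M3): stack=[0] mem=[17,0,0,0]
After op 11 (STO M0): stack=[empty] mem=[0,0,0,0]
After op 12 (push 14): stack=[14] mem=[0,0,0,0]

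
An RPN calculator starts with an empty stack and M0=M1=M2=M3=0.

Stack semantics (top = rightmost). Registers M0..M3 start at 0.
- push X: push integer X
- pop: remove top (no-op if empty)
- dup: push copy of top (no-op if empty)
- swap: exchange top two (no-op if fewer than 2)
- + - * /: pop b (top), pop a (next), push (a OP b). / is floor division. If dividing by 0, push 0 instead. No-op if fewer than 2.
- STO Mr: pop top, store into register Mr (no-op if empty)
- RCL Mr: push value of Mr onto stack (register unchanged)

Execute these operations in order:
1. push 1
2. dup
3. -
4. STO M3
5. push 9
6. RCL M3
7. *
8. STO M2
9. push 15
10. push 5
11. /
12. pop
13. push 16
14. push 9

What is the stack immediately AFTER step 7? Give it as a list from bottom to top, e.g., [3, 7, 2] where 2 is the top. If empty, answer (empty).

After op 1 (push 1): stack=[1] mem=[0,0,0,0]
After op 2 (dup): stack=[1,1] mem=[0,0,0,0]
After op 3 (-): stack=[0] mem=[0,0,0,0]
After op 4 (STO M3): stack=[empty] mem=[0,0,0,0]
After op 5 (push 9): stack=[9] mem=[0,0,0,0]
After op 6 (RCL M3): stack=[9,0] mem=[0,0,0,0]
After op 7 (*): stack=[0] mem=[0,0,0,0]

[0]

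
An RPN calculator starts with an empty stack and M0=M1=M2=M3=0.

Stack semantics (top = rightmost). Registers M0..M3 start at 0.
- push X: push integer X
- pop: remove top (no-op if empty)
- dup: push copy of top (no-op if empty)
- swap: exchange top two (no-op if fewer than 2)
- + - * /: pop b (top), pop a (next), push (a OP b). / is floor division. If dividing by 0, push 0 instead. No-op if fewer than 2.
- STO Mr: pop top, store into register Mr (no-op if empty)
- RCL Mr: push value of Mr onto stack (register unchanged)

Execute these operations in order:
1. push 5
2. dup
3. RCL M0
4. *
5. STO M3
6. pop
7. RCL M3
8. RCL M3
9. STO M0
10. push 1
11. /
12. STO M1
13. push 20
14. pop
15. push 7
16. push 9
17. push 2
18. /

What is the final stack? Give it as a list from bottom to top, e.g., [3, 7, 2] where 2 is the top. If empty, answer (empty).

After op 1 (push 5): stack=[5] mem=[0,0,0,0]
After op 2 (dup): stack=[5,5] mem=[0,0,0,0]
After op 3 (RCL M0): stack=[5,5,0] mem=[0,0,0,0]
After op 4 (*): stack=[5,0] mem=[0,0,0,0]
After op 5 (STO M3): stack=[5] mem=[0,0,0,0]
After op 6 (pop): stack=[empty] mem=[0,0,0,0]
After op 7 (RCL M3): stack=[0] mem=[0,0,0,0]
After op 8 (RCL M3): stack=[0,0] mem=[0,0,0,0]
After op 9 (STO M0): stack=[0] mem=[0,0,0,0]
After op 10 (push 1): stack=[0,1] mem=[0,0,0,0]
After op 11 (/): stack=[0] mem=[0,0,0,0]
After op 12 (STO M1): stack=[empty] mem=[0,0,0,0]
After op 13 (push 20): stack=[20] mem=[0,0,0,0]
After op 14 (pop): stack=[empty] mem=[0,0,0,0]
After op 15 (push 7): stack=[7] mem=[0,0,0,0]
After op 16 (push 9): stack=[7,9] mem=[0,0,0,0]
After op 17 (push 2): stack=[7,9,2] mem=[0,0,0,0]
After op 18 (/): stack=[7,4] mem=[0,0,0,0]

Answer: [7, 4]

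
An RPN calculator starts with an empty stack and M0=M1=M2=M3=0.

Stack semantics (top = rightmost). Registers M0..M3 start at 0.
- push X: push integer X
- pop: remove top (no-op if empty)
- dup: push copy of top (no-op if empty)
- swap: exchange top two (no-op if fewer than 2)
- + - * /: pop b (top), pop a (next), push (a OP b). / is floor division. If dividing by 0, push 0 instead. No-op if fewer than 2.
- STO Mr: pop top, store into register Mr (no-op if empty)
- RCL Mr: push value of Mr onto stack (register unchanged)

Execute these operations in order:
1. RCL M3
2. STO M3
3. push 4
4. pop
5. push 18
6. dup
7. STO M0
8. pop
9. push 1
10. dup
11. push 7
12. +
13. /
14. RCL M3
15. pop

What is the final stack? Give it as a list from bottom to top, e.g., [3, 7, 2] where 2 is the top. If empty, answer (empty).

Answer: [0]

Derivation:
After op 1 (RCL M3): stack=[0] mem=[0,0,0,0]
After op 2 (STO M3): stack=[empty] mem=[0,0,0,0]
After op 3 (push 4): stack=[4] mem=[0,0,0,0]
After op 4 (pop): stack=[empty] mem=[0,0,0,0]
After op 5 (push 18): stack=[18] mem=[0,0,0,0]
After op 6 (dup): stack=[18,18] mem=[0,0,0,0]
After op 7 (STO M0): stack=[18] mem=[18,0,0,0]
After op 8 (pop): stack=[empty] mem=[18,0,0,0]
After op 9 (push 1): stack=[1] mem=[18,0,0,0]
After op 10 (dup): stack=[1,1] mem=[18,0,0,0]
After op 11 (push 7): stack=[1,1,7] mem=[18,0,0,0]
After op 12 (+): stack=[1,8] mem=[18,0,0,0]
After op 13 (/): stack=[0] mem=[18,0,0,0]
After op 14 (RCL M3): stack=[0,0] mem=[18,0,0,0]
After op 15 (pop): stack=[0] mem=[18,0,0,0]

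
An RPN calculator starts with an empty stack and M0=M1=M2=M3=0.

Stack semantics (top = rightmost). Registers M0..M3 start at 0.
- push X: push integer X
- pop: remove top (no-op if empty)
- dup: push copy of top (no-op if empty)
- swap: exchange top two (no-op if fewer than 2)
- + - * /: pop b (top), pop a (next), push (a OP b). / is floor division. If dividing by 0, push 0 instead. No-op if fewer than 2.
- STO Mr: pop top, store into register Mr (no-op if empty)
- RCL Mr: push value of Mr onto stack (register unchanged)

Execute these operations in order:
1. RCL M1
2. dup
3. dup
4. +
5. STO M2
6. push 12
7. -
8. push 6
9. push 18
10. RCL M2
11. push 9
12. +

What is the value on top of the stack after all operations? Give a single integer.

After op 1 (RCL M1): stack=[0] mem=[0,0,0,0]
After op 2 (dup): stack=[0,0] mem=[0,0,0,0]
After op 3 (dup): stack=[0,0,0] mem=[0,0,0,0]
After op 4 (+): stack=[0,0] mem=[0,0,0,0]
After op 5 (STO M2): stack=[0] mem=[0,0,0,0]
After op 6 (push 12): stack=[0,12] mem=[0,0,0,0]
After op 7 (-): stack=[-12] mem=[0,0,0,0]
After op 8 (push 6): stack=[-12,6] mem=[0,0,0,0]
After op 9 (push 18): stack=[-12,6,18] mem=[0,0,0,0]
After op 10 (RCL M2): stack=[-12,6,18,0] mem=[0,0,0,0]
After op 11 (push 9): stack=[-12,6,18,0,9] mem=[0,0,0,0]
After op 12 (+): stack=[-12,6,18,9] mem=[0,0,0,0]

Answer: 9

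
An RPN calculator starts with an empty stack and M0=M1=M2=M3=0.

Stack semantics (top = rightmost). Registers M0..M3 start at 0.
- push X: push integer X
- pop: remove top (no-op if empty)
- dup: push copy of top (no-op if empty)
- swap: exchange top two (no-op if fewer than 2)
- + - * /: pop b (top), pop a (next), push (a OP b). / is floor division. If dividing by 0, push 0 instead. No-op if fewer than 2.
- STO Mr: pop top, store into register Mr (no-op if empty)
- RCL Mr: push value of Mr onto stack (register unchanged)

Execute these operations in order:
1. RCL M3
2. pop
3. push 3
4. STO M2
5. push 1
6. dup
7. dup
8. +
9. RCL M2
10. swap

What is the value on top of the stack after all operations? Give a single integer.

After op 1 (RCL M3): stack=[0] mem=[0,0,0,0]
After op 2 (pop): stack=[empty] mem=[0,0,0,0]
After op 3 (push 3): stack=[3] mem=[0,0,0,0]
After op 4 (STO M2): stack=[empty] mem=[0,0,3,0]
After op 5 (push 1): stack=[1] mem=[0,0,3,0]
After op 6 (dup): stack=[1,1] mem=[0,0,3,0]
After op 7 (dup): stack=[1,1,1] mem=[0,0,3,0]
After op 8 (+): stack=[1,2] mem=[0,0,3,0]
After op 9 (RCL M2): stack=[1,2,3] mem=[0,0,3,0]
After op 10 (swap): stack=[1,3,2] mem=[0,0,3,0]

Answer: 2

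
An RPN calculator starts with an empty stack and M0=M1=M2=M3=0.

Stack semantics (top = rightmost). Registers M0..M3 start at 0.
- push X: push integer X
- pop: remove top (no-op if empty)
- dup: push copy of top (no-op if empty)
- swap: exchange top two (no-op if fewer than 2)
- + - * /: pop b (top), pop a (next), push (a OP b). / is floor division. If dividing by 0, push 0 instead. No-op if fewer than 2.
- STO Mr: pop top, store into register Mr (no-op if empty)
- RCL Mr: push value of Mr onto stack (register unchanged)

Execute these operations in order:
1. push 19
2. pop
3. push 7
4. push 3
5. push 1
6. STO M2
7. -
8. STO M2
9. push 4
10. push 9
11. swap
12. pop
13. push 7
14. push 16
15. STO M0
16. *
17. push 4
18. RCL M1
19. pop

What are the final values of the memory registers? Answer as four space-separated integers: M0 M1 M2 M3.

After op 1 (push 19): stack=[19] mem=[0,0,0,0]
After op 2 (pop): stack=[empty] mem=[0,0,0,0]
After op 3 (push 7): stack=[7] mem=[0,0,0,0]
After op 4 (push 3): stack=[7,3] mem=[0,0,0,0]
After op 5 (push 1): stack=[7,3,1] mem=[0,0,0,0]
After op 6 (STO M2): stack=[7,3] mem=[0,0,1,0]
After op 7 (-): stack=[4] mem=[0,0,1,0]
After op 8 (STO M2): stack=[empty] mem=[0,0,4,0]
After op 9 (push 4): stack=[4] mem=[0,0,4,0]
After op 10 (push 9): stack=[4,9] mem=[0,0,4,0]
After op 11 (swap): stack=[9,4] mem=[0,0,4,0]
After op 12 (pop): stack=[9] mem=[0,0,4,0]
After op 13 (push 7): stack=[9,7] mem=[0,0,4,0]
After op 14 (push 16): stack=[9,7,16] mem=[0,0,4,0]
After op 15 (STO M0): stack=[9,7] mem=[16,0,4,0]
After op 16 (*): stack=[63] mem=[16,0,4,0]
After op 17 (push 4): stack=[63,4] mem=[16,0,4,0]
After op 18 (RCL M1): stack=[63,4,0] mem=[16,0,4,0]
After op 19 (pop): stack=[63,4] mem=[16,0,4,0]

Answer: 16 0 4 0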